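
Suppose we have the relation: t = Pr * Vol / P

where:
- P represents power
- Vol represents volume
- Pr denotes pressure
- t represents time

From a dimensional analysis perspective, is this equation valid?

Yes

P (power) has dimensions [L^2 M T^-3].
Vol (volume) has dimensions [L^3].
Pr (pressure) has dimensions [L^-1 M T^-2].
t (time) has dimensions [T].

Left side: [T]
Right side: [T]

Both sides have the same dimensions, so the equation is dimensionally consistent.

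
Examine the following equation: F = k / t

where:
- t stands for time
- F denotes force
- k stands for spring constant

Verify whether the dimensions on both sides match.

No

t (time) has dimensions [T].
F (force) has dimensions [L M T^-2].
k (spring constant) has dimensions [M T^-2].

Left side: [L M T^-2]
Right side: [M T^-3]

The two sides have different dimensions, so the equation is NOT dimensionally consistent.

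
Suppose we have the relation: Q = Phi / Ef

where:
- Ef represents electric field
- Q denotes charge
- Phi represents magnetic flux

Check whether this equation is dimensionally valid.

No

Ef (electric field) has dimensions [I^-1 L M T^-3].
Q (charge) has dimensions [I T].
Phi (magnetic flux) has dimensions [I^-1 L^2 M T^-2].

Left side: [I T]
Right side: [L T]

The two sides have different dimensions, so the equation is NOT dimensionally consistent.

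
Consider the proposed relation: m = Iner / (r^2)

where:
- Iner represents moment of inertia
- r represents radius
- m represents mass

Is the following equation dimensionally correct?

Yes

Iner (moment of inertia) has dimensions [L^2 M].
r (radius) has dimensions [L].
m (mass) has dimensions [M].

Left side: [M]
Right side: [M]

Both sides have the same dimensions, so the equation is dimensionally consistent.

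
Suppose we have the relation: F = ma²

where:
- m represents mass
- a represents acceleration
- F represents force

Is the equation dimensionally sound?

No

m (mass) has dimensions [M].
a (acceleration) has dimensions [L T^-2].
F (force) has dimensions [L M T^-2].

Left side: [L M T^-2]
Right side: [L^2 M T^-4]

The two sides have different dimensions, so the equation is NOT dimensionally consistent.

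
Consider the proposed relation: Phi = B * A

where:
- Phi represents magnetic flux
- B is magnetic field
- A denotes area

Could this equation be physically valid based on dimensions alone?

Yes

Phi (magnetic flux) has dimensions [I^-1 L^2 M T^-2].
B (magnetic field) has dimensions [I^-1 M T^-2].
A (area) has dimensions [L^2].

Left side: [I^-1 L^2 M T^-2]
Right side: [I^-1 L^2 M T^-2]

Both sides have the same dimensions, so the equation is dimensionally consistent.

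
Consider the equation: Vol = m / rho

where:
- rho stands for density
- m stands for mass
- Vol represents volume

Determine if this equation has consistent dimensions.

Yes

rho (density) has dimensions [L^-3 M].
m (mass) has dimensions [M].
Vol (volume) has dimensions [L^3].

Left side: [L^3]
Right side: [L^3]

Both sides have the same dimensions, so the equation is dimensionally consistent.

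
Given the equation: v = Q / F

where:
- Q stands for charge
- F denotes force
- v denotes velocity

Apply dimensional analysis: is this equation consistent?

No

Q (charge) has dimensions [I T].
F (force) has dimensions [L M T^-2].
v (velocity) has dimensions [L T^-1].

Left side: [L T^-1]
Right side: [I L^-1 M^-1 T^3]

The two sides have different dimensions, so the equation is NOT dimensionally consistent.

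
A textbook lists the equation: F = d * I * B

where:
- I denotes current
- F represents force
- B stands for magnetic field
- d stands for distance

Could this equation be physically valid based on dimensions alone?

Yes

I (current) has dimensions [I].
F (force) has dimensions [L M T^-2].
B (magnetic field) has dimensions [I^-1 M T^-2].
d (distance) has dimensions [L].

Left side: [L M T^-2]
Right side: [L M T^-2]

Both sides have the same dimensions, so the equation is dimensionally consistent.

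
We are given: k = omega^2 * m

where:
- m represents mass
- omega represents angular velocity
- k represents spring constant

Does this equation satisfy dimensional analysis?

Yes

m (mass) has dimensions [M].
omega (angular velocity) has dimensions [T^-1].
k (spring constant) has dimensions [M T^-2].

Left side: [M T^-2]
Right side: [M T^-2]

Both sides have the same dimensions, so the equation is dimensionally consistent.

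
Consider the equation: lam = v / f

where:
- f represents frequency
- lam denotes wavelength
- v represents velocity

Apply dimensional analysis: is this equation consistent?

Yes

f (frequency) has dimensions [T^-1].
lam (wavelength) has dimensions [L].
v (velocity) has dimensions [L T^-1].

Left side: [L]
Right side: [L]

Both sides have the same dimensions, so the equation is dimensionally consistent.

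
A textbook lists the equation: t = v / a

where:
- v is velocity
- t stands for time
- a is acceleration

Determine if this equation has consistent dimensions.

Yes

v (velocity) has dimensions [L T^-1].
t (time) has dimensions [T].
a (acceleration) has dimensions [L T^-2].

Left side: [T]
Right side: [T]

Both sides have the same dimensions, so the equation is dimensionally consistent.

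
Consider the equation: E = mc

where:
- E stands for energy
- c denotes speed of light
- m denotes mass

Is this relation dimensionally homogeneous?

No

E (energy) has dimensions [L^2 M T^-2].
c (speed of light) has dimensions [L T^-1].
m (mass) has dimensions [M].

Left side: [L^2 M T^-2]
Right side: [L M T^-1]

The two sides have different dimensions, so the equation is NOT dimensionally consistent.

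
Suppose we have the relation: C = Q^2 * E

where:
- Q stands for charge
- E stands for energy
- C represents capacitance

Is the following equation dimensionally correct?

No

Q (charge) has dimensions [I T].
E (energy) has dimensions [L^2 M T^-2].
C (capacitance) has dimensions [I^2 L^-2 M^-1 T^4].

Left side: [I^2 L^-2 M^-1 T^4]
Right side: [I^2 L^2 M]

The two sides have different dimensions, so the equation is NOT dimensionally consistent.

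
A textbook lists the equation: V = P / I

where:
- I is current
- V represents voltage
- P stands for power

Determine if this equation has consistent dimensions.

Yes

I (current) has dimensions [I].
V (voltage) has dimensions [I^-1 L^2 M T^-3].
P (power) has dimensions [L^2 M T^-3].

Left side: [I^-1 L^2 M T^-3]
Right side: [I^-1 L^2 M T^-3]

Both sides have the same dimensions, so the equation is dimensionally consistent.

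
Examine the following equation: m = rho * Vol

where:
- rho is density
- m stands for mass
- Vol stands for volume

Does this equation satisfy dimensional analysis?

Yes

rho (density) has dimensions [L^-3 M].
m (mass) has dimensions [M].
Vol (volume) has dimensions [L^3].

Left side: [M]
Right side: [M]

Both sides have the same dimensions, so the equation is dimensionally consistent.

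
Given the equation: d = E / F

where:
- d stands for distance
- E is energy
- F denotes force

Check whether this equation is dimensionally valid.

Yes

d (distance) has dimensions [L].
E (energy) has dimensions [L^2 M T^-2].
F (force) has dimensions [L M T^-2].

Left side: [L]
Right side: [L]

Both sides have the same dimensions, so the equation is dimensionally consistent.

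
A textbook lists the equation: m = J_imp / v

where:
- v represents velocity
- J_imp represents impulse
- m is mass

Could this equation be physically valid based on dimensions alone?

Yes

v (velocity) has dimensions [L T^-1].
J_imp (impulse) has dimensions [L M T^-1].
m (mass) has dimensions [M].

Left side: [M]
Right side: [M]

Both sides have the same dimensions, so the equation is dimensionally consistent.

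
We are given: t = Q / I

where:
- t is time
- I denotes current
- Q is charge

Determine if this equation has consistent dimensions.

Yes

t (time) has dimensions [T].
I (current) has dimensions [I].
Q (charge) has dimensions [I T].

Left side: [T]
Right side: [T]

Both sides have the same dimensions, so the equation is dimensionally consistent.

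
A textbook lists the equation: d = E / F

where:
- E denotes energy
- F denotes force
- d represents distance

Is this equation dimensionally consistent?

Yes

E (energy) has dimensions [L^2 M T^-2].
F (force) has dimensions [L M T^-2].
d (distance) has dimensions [L].

Left side: [L]
Right side: [L]

Both sides have the same dimensions, so the equation is dimensionally consistent.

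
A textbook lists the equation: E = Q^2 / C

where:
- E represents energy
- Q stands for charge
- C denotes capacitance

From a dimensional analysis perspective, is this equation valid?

Yes

E (energy) has dimensions [L^2 M T^-2].
Q (charge) has dimensions [I T].
C (capacitance) has dimensions [I^2 L^-2 M^-1 T^4].

Left side: [L^2 M T^-2]
Right side: [L^2 M T^-2]

Both sides have the same dimensions, so the equation is dimensionally consistent.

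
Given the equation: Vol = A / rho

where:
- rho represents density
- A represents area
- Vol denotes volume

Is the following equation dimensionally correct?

No

rho (density) has dimensions [L^-3 M].
A (area) has dimensions [L^2].
Vol (volume) has dimensions [L^3].

Left side: [L^3]
Right side: [L^5 M^-1]

The two sides have different dimensions, so the equation is NOT dimensionally consistent.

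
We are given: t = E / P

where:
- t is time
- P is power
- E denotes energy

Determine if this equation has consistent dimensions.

Yes

t (time) has dimensions [T].
P (power) has dimensions [L^2 M T^-3].
E (energy) has dimensions [L^2 M T^-2].

Left side: [T]
Right side: [T]

Both sides have the same dimensions, so the equation is dimensionally consistent.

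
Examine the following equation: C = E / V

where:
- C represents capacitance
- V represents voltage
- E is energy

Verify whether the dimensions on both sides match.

No

C (capacitance) has dimensions [I^2 L^-2 M^-1 T^4].
V (voltage) has dimensions [I^-1 L^2 M T^-3].
E (energy) has dimensions [L^2 M T^-2].

Left side: [I^2 L^-2 M^-1 T^4]
Right side: [I T]

The two sides have different dimensions, so the equation is NOT dimensionally consistent.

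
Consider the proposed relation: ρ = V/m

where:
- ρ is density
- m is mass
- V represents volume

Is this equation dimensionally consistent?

No

ρ (density) has dimensions [L^-3 M].
m (mass) has dimensions [M].
V (volume) has dimensions [L^3].

Left side: [L^-3 M]
Right side: [L^3 M^-1]

The two sides have different dimensions, so the equation is NOT dimensionally consistent.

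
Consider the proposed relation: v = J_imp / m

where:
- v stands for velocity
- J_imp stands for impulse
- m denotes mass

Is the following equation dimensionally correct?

Yes

v (velocity) has dimensions [L T^-1].
J_imp (impulse) has dimensions [L M T^-1].
m (mass) has dimensions [M].

Left side: [L T^-1]
Right side: [L T^-1]

Both sides have the same dimensions, so the equation is dimensionally consistent.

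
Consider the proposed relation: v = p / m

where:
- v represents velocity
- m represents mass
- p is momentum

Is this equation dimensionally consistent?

Yes

v (velocity) has dimensions [L T^-1].
m (mass) has dimensions [M].
p (momentum) has dimensions [L M T^-1].

Left side: [L T^-1]
Right side: [L T^-1]

Both sides have the same dimensions, so the equation is dimensionally consistent.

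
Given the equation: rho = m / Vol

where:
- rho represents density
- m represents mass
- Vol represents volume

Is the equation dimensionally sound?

Yes

rho (density) has dimensions [L^-3 M].
m (mass) has dimensions [M].
Vol (volume) has dimensions [L^3].

Left side: [L^-3 M]
Right side: [L^-3 M]

Both sides have the same dimensions, so the equation is dimensionally consistent.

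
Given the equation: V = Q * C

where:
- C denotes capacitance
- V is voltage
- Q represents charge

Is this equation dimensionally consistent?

No

C (capacitance) has dimensions [I^2 L^-2 M^-1 T^4].
V (voltage) has dimensions [I^-1 L^2 M T^-3].
Q (charge) has dimensions [I T].

Left side: [I^-1 L^2 M T^-3]
Right side: [I^3 L^-2 M^-1 T^5]

The two sides have different dimensions, so the equation is NOT dimensionally consistent.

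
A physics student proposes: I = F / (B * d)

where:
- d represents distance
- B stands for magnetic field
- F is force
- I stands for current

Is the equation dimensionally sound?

Yes

d (distance) has dimensions [L].
B (magnetic field) has dimensions [I^-1 M T^-2].
F (force) has dimensions [L M T^-2].
I (current) has dimensions [I].

Left side: [I]
Right side: [I]

Both sides have the same dimensions, so the equation is dimensionally consistent.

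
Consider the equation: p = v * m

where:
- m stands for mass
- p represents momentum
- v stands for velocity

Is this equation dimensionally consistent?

Yes

m (mass) has dimensions [M].
p (momentum) has dimensions [L M T^-1].
v (velocity) has dimensions [L T^-1].

Left side: [L M T^-1]
Right side: [L M T^-1]

Both sides have the same dimensions, so the equation is dimensionally consistent.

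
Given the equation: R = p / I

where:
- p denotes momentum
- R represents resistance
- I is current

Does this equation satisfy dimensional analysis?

No

p (momentum) has dimensions [L M T^-1].
R (resistance) has dimensions [I^-2 L^2 M T^-3].
I (current) has dimensions [I].

Left side: [I^-2 L^2 M T^-3]
Right side: [I^-1 L M T^-1]

The two sides have different dimensions, so the equation is NOT dimensionally consistent.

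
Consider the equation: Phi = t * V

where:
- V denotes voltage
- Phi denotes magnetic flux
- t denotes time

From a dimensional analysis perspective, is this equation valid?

Yes

V (voltage) has dimensions [I^-1 L^2 M T^-3].
Phi (magnetic flux) has dimensions [I^-1 L^2 M T^-2].
t (time) has dimensions [T].

Left side: [I^-1 L^2 M T^-2]
Right side: [I^-1 L^2 M T^-2]

Both sides have the same dimensions, so the equation is dimensionally consistent.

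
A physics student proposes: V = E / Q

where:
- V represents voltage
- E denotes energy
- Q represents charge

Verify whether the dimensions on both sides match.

Yes

V (voltage) has dimensions [I^-1 L^2 M T^-3].
E (energy) has dimensions [L^2 M T^-2].
Q (charge) has dimensions [I T].

Left side: [I^-1 L^2 M T^-3]
Right side: [I^-1 L^2 M T^-3]

Both sides have the same dimensions, so the equation is dimensionally consistent.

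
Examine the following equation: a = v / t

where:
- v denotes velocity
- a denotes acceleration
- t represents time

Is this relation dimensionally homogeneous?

Yes

v (velocity) has dimensions [L T^-1].
a (acceleration) has dimensions [L T^-2].
t (time) has dimensions [T].

Left side: [L T^-2]
Right side: [L T^-2]

Both sides have the same dimensions, so the equation is dimensionally consistent.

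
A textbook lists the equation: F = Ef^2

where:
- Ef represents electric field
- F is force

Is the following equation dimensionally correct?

No

Ef (electric field) has dimensions [I^-1 L M T^-3].
F (force) has dimensions [L M T^-2].

Left side: [L M T^-2]
Right side: [I^-2 L^2 M^2 T^-6]

The two sides have different dimensions, so the equation is NOT dimensionally consistent.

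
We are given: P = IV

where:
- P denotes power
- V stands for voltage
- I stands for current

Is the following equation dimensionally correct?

Yes

P (power) has dimensions [L^2 M T^-3].
V (voltage) has dimensions [I^-1 L^2 M T^-3].
I (current) has dimensions [I].

Left side: [L^2 M T^-3]
Right side: [L^2 M T^-3]

Both sides have the same dimensions, so the equation is dimensionally consistent.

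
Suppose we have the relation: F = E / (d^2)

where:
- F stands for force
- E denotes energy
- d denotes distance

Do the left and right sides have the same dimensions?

No

F (force) has dimensions [L M T^-2].
E (energy) has dimensions [L^2 M T^-2].
d (distance) has dimensions [L].

Left side: [L M T^-2]
Right side: [M T^-2]

The two sides have different dimensions, so the equation is NOT dimensionally consistent.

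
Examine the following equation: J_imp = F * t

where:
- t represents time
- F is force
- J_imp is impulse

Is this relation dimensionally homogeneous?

Yes

t (time) has dimensions [T].
F (force) has dimensions [L M T^-2].
J_imp (impulse) has dimensions [L M T^-1].

Left side: [L M T^-1]
Right side: [L M T^-1]

Both sides have the same dimensions, so the equation is dimensionally consistent.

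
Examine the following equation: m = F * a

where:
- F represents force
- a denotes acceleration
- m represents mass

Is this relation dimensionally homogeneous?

No

F (force) has dimensions [L M T^-2].
a (acceleration) has dimensions [L T^-2].
m (mass) has dimensions [M].

Left side: [M]
Right side: [L^2 M T^-4]

The two sides have different dimensions, so the equation is NOT dimensionally consistent.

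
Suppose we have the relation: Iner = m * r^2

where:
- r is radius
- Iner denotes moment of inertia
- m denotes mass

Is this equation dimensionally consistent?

Yes

r (radius) has dimensions [L].
Iner (moment of inertia) has dimensions [L^2 M].
m (mass) has dimensions [M].

Left side: [L^2 M]
Right side: [L^2 M]

Both sides have the same dimensions, so the equation is dimensionally consistent.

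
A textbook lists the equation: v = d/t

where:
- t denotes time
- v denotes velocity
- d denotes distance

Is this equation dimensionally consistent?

Yes

t (time) has dimensions [T].
v (velocity) has dimensions [L T^-1].
d (distance) has dimensions [L].

Left side: [L T^-1]
Right side: [L T^-1]

Both sides have the same dimensions, so the equation is dimensionally consistent.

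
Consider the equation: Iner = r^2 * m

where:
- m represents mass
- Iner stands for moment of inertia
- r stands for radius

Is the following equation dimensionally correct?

Yes

m (mass) has dimensions [M].
Iner (moment of inertia) has dimensions [L^2 M].
r (radius) has dimensions [L].

Left side: [L^2 M]
Right side: [L^2 M]

Both sides have the same dimensions, so the equation is dimensionally consistent.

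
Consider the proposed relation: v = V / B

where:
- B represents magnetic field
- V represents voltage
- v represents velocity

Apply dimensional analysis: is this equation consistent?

No

B (magnetic field) has dimensions [I^-1 M T^-2].
V (voltage) has dimensions [I^-1 L^2 M T^-3].
v (velocity) has dimensions [L T^-1].

Left side: [L T^-1]
Right side: [L^2 T^-1]

The two sides have different dimensions, so the equation is NOT dimensionally consistent.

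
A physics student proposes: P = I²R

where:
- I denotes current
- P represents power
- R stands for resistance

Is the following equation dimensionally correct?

Yes

I (current) has dimensions [I].
P (power) has dimensions [L^2 M T^-3].
R (resistance) has dimensions [I^-2 L^2 M T^-3].

Left side: [L^2 M T^-3]
Right side: [L^2 M T^-3]

Both sides have the same dimensions, so the equation is dimensionally consistent.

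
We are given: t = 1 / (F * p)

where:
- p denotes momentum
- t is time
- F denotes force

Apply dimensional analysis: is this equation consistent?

No

p (momentum) has dimensions [L M T^-1].
t (time) has dimensions [T].
F (force) has dimensions [L M T^-2].

Left side: [T]
Right side: [L^-2 M^-2 T^3]

The two sides have different dimensions, so the equation is NOT dimensionally consistent.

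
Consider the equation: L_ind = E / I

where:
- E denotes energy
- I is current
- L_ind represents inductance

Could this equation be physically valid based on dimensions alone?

No

E (energy) has dimensions [L^2 M T^-2].
I (current) has dimensions [I].
L_ind (inductance) has dimensions [I^-2 L^2 M T^-2].

Left side: [I^-2 L^2 M T^-2]
Right side: [I^-1 L^2 M T^-2]

The two sides have different dimensions, so the equation is NOT dimensionally consistent.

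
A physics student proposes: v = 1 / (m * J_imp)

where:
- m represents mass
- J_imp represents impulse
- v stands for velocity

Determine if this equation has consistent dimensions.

No

m (mass) has dimensions [M].
J_imp (impulse) has dimensions [L M T^-1].
v (velocity) has dimensions [L T^-1].

Left side: [L T^-1]
Right side: [L^-1 M^-2 T]

The two sides have different dimensions, so the equation is NOT dimensionally consistent.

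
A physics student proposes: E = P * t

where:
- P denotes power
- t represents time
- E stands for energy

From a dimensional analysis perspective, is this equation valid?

Yes

P (power) has dimensions [L^2 M T^-3].
t (time) has dimensions [T].
E (energy) has dimensions [L^2 M T^-2].

Left side: [L^2 M T^-2]
Right side: [L^2 M T^-2]

Both sides have the same dimensions, so the equation is dimensionally consistent.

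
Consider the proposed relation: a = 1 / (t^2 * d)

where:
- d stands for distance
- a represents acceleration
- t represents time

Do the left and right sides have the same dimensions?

No

d (distance) has dimensions [L].
a (acceleration) has dimensions [L T^-2].
t (time) has dimensions [T].

Left side: [L T^-2]
Right side: [L^-1 T^-2]

The two sides have different dimensions, so the equation is NOT dimensionally consistent.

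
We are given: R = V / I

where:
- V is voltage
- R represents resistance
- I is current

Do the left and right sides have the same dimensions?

Yes

V (voltage) has dimensions [I^-1 L^2 M T^-3].
R (resistance) has dimensions [I^-2 L^2 M T^-3].
I (current) has dimensions [I].

Left side: [I^-2 L^2 M T^-3]
Right side: [I^-2 L^2 M T^-3]

Both sides have the same dimensions, so the equation is dimensionally consistent.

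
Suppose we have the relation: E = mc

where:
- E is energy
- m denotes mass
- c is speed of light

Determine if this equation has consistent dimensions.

No

E (energy) has dimensions [L^2 M T^-2].
m (mass) has dimensions [M].
c (speed of light) has dimensions [L T^-1].

Left side: [L^2 M T^-2]
Right side: [L M T^-1]

The two sides have different dimensions, so the equation is NOT dimensionally consistent.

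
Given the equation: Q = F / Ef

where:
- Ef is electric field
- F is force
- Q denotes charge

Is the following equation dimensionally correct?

Yes

Ef (electric field) has dimensions [I^-1 L M T^-3].
F (force) has dimensions [L M T^-2].
Q (charge) has dimensions [I T].

Left side: [I T]
Right side: [I T]

Both sides have the same dimensions, so the equation is dimensionally consistent.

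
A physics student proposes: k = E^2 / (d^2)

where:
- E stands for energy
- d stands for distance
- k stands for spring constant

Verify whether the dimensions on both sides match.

No

E (energy) has dimensions [L^2 M T^-2].
d (distance) has dimensions [L].
k (spring constant) has dimensions [M T^-2].

Left side: [M T^-2]
Right side: [L^2 M^2 T^-4]

The two sides have different dimensions, so the equation is NOT dimensionally consistent.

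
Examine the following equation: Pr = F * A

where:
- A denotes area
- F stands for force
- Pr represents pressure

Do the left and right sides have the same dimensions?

No

A (area) has dimensions [L^2].
F (force) has dimensions [L M T^-2].
Pr (pressure) has dimensions [L^-1 M T^-2].

Left side: [L^-1 M T^-2]
Right side: [L^3 M T^-2]

The two sides have different dimensions, so the equation is NOT dimensionally consistent.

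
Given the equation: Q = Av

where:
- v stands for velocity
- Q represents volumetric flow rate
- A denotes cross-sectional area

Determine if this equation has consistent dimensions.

Yes

v (velocity) has dimensions [L T^-1].
Q (volumetric flow rate) has dimensions [L^3 T^-1].
A (cross-sectional area) has dimensions [L^2].

Left side: [L^3 T^-1]
Right side: [L^3 T^-1]

Both sides have the same dimensions, so the equation is dimensionally consistent.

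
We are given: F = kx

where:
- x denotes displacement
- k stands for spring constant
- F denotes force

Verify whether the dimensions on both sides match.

Yes

x (displacement) has dimensions [L].
k (spring constant) has dimensions [M T^-2].
F (force) has dimensions [L M T^-2].

Left side: [L M T^-2]
Right side: [L M T^-2]

Both sides have the same dimensions, so the equation is dimensionally consistent.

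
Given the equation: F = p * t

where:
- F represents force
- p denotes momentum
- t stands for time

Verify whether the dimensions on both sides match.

No

F (force) has dimensions [L M T^-2].
p (momentum) has dimensions [L M T^-1].
t (time) has dimensions [T].

Left side: [L M T^-2]
Right side: [L M]

The two sides have different dimensions, so the equation is NOT dimensionally consistent.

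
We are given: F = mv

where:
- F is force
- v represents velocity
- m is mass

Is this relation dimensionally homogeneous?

No

F (force) has dimensions [L M T^-2].
v (velocity) has dimensions [L T^-1].
m (mass) has dimensions [M].

Left side: [L M T^-2]
Right side: [L M T^-1]

The two sides have different dimensions, so the equation is NOT dimensionally consistent.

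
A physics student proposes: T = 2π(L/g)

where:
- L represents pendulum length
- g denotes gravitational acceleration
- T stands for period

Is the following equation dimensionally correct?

No

L (pendulum length) has dimensions [L].
g (gravitational acceleration) has dimensions [L T^-2].
T (period) has dimensions [T].

Left side: [T]
Right side: [T^2]

The two sides have different dimensions, so the equation is NOT dimensionally consistent.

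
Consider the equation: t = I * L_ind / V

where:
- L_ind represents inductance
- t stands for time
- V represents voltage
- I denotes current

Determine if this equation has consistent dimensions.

Yes

L_ind (inductance) has dimensions [I^-2 L^2 M T^-2].
t (time) has dimensions [T].
V (voltage) has dimensions [I^-1 L^2 M T^-3].
I (current) has dimensions [I].

Left side: [T]
Right side: [T]

Both sides have the same dimensions, so the equation is dimensionally consistent.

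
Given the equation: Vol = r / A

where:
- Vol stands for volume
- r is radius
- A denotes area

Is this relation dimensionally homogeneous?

No

Vol (volume) has dimensions [L^3].
r (radius) has dimensions [L].
A (area) has dimensions [L^2].

Left side: [L^3]
Right side: [L^-1]

The two sides have different dimensions, so the equation is NOT dimensionally consistent.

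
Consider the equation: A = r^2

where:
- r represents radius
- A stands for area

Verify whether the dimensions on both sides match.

Yes

r (radius) has dimensions [L].
A (area) has dimensions [L^2].

Left side: [L^2]
Right side: [L^2]

Both sides have the same dimensions, so the equation is dimensionally consistent.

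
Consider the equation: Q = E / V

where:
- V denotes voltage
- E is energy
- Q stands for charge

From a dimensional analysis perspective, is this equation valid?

Yes

V (voltage) has dimensions [I^-1 L^2 M T^-3].
E (energy) has dimensions [L^2 M T^-2].
Q (charge) has dimensions [I T].

Left side: [I T]
Right side: [I T]

Both sides have the same dimensions, so the equation is dimensionally consistent.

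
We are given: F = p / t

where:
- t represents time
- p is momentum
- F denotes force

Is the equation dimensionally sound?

Yes

t (time) has dimensions [T].
p (momentum) has dimensions [L M T^-1].
F (force) has dimensions [L M T^-2].

Left side: [L M T^-2]
Right side: [L M T^-2]

Both sides have the same dimensions, so the equation is dimensionally consistent.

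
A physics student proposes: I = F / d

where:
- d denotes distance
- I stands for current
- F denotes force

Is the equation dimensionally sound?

No

d (distance) has dimensions [L].
I (current) has dimensions [I].
F (force) has dimensions [L M T^-2].

Left side: [I]
Right side: [M T^-2]

The two sides have different dimensions, so the equation is NOT dimensionally consistent.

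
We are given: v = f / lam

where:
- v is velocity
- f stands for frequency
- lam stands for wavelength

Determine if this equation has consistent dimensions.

No

v (velocity) has dimensions [L T^-1].
f (frequency) has dimensions [T^-1].
lam (wavelength) has dimensions [L].

Left side: [L T^-1]
Right side: [L^-1 T^-1]

The two sides have different dimensions, so the equation is NOT dimensionally consistent.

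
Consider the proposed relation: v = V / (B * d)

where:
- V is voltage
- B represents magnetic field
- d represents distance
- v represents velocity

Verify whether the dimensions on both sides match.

Yes

V (voltage) has dimensions [I^-1 L^2 M T^-3].
B (magnetic field) has dimensions [I^-1 M T^-2].
d (distance) has dimensions [L].
v (velocity) has dimensions [L T^-1].

Left side: [L T^-1]
Right side: [L T^-1]

Both sides have the same dimensions, so the equation is dimensionally consistent.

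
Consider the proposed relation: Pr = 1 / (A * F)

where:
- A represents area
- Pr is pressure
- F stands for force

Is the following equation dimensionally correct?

No

A (area) has dimensions [L^2].
Pr (pressure) has dimensions [L^-1 M T^-2].
F (force) has dimensions [L M T^-2].

Left side: [L^-1 M T^-2]
Right side: [L^-3 M^-1 T^2]

The two sides have different dimensions, so the equation is NOT dimensionally consistent.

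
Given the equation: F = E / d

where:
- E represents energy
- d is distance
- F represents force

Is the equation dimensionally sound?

Yes

E (energy) has dimensions [L^2 M T^-2].
d (distance) has dimensions [L].
F (force) has dimensions [L M T^-2].

Left side: [L M T^-2]
Right side: [L M T^-2]

Both sides have the same dimensions, so the equation is dimensionally consistent.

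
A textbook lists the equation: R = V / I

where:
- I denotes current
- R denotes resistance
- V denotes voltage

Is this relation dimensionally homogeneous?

Yes

I (current) has dimensions [I].
R (resistance) has dimensions [I^-2 L^2 M T^-3].
V (voltage) has dimensions [I^-1 L^2 M T^-3].

Left side: [I^-2 L^2 M T^-3]
Right side: [I^-2 L^2 M T^-3]

Both sides have the same dimensions, so the equation is dimensionally consistent.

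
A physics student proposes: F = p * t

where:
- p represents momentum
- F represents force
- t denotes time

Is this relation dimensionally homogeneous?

No

p (momentum) has dimensions [L M T^-1].
F (force) has dimensions [L M T^-2].
t (time) has dimensions [T].

Left side: [L M T^-2]
Right side: [L M]

The two sides have different dimensions, so the equation is NOT dimensionally consistent.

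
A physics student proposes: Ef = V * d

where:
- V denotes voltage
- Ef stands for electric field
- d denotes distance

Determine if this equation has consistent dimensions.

No

V (voltage) has dimensions [I^-1 L^2 M T^-3].
Ef (electric field) has dimensions [I^-1 L M T^-3].
d (distance) has dimensions [L].

Left side: [I^-1 L M T^-3]
Right side: [I^-1 L^3 M T^-3]

The two sides have different dimensions, so the equation is NOT dimensionally consistent.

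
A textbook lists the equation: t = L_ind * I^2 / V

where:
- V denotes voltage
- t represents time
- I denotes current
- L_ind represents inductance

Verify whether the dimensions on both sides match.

No

V (voltage) has dimensions [I^-1 L^2 M T^-3].
t (time) has dimensions [T].
I (current) has dimensions [I].
L_ind (inductance) has dimensions [I^-2 L^2 M T^-2].

Left side: [T]
Right side: [I T]

The two sides have different dimensions, so the equation is NOT dimensionally consistent.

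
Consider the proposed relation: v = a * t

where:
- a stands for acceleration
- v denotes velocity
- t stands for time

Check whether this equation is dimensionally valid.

Yes

a (acceleration) has dimensions [L T^-2].
v (velocity) has dimensions [L T^-1].
t (time) has dimensions [T].

Left side: [L T^-1]
Right side: [L T^-1]

Both sides have the same dimensions, so the equation is dimensionally consistent.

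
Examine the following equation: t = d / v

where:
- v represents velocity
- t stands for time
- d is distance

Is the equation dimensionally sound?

Yes

v (velocity) has dimensions [L T^-1].
t (time) has dimensions [T].
d (distance) has dimensions [L].

Left side: [T]
Right side: [T]

Both sides have the same dimensions, so the equation is dimensionally consistent.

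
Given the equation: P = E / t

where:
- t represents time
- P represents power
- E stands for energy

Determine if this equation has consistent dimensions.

Yes

t (time) has dimensions [T].
P (power) has dimensions [L^2 M T^-3].
E (energy) has dimensions [L^2 M T^-2].

Left side: [L^2 M T^-3]
Right side: [L^2 M T^-3]

Both sides have the same dimensions, so the equation is dimensionally consistent.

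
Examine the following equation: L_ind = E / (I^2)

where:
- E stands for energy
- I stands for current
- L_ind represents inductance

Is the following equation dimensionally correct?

Yes

E (energy) has dimensions [L^2 M T^-2].
I (current) has dimensions [I].
L_ind (inductance) has dimensions [I^-2 L^2 M T^-2].

Left side: [I^-2 L^2 M T^-2]
Right side: [I^-2 L^2 M T^-2]

Both sides have the same dimensions, so the equation is dimensionally consistent.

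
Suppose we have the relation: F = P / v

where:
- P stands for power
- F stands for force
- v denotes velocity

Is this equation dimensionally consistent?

Yes

P (power) has dimensions [L^2 M T^-3].
F (force) has dimensions [L M T^-2].
v (velocity) has dimensions [L T^-1].

Left side: [L M T^-2]
Right side: [L M T^-2]

Both sides have the same dimensions, so the equation is dimensionally consistent.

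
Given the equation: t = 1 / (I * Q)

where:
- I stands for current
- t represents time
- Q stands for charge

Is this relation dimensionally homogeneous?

No

I (current) has dimensions [I].
t (time) has dimensions [T].
Q (charge) has dimensions [I T].

Left side: [T]
Right side: [I^-2 T^-1]

The two sides have different dimensions, so the equation is NOT dimensionally consistent.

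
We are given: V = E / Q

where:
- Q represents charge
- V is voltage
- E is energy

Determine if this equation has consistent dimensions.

Yes

Q (charge) has dimensions [I T].
V (voltage) has dimensions [I^-1 L^2 M T^-3].
E (energy) has dimensions [L^2 M T^-2].

Left side: [I^-1 L^2 M T^-3]
Right side: [I^-1 L^2 M T^-3]

Both sides have the same dimensions, so the equation is dimensionally consistent.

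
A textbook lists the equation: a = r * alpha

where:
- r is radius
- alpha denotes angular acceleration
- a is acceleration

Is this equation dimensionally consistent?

Yes

r (radius) has dimensions [L].
alpha (angular acceleration) has dimensions [T^-2].
a (acceleration) has dimensions [L T^-2].

Left side: [L T^-2]
Right side: [L T^-2]

Both sides have the same dimensions, so the equation is dimensionally consistent.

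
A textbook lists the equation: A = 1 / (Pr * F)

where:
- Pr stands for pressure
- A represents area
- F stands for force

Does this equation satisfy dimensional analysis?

No

Pr (pressure) has dimensions [L^-1 M T^-2].
A (area) has dimensions [L^2].
F (force) has dimensions [L M T^-2].

Left side: [L^2]
Right side: [M^-2 T^4]

The two sides have different dimensions, so the equation is NOT dimensionally consistent.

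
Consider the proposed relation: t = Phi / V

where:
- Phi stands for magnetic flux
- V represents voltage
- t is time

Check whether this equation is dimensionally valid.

Yes

Phi (magnetic flux) has dimensions [I^-1 L^2 M T^-2].
V (voltage) has dimensions [I^-1 L^2 M T^-3].
t (time) has dimensions [T].

Left side: [T]
Right side: [T]

Both sides have the same dimensions, so the equation is dimensionally consistent.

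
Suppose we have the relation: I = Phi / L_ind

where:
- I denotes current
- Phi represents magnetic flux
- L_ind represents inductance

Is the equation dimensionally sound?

Yes

I (current) has dimensions [I].
Phi (magnetic flux) has dimensions [I^-1 L^2 M T^-2].
L_ind (inductance) has dimensions [I^-2 L^2 M T^-2].

Left side: [I]
Right side: [I]

Both sides have the same dimensions, so the equation is dimensionally consistent.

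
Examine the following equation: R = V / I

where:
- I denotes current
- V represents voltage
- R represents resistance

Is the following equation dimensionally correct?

Yes

I (current) has dimensions [I].
V (voltage) has dimensions [I^-1 L^2 M T^-3].
R (resistance) has dimensions [I^-2 L^2 M T^-3].

Left side: [I^-2 L^2 M T^-3]
Right side: [I^-2 L^2 M T^-3]

Both sides have the same dimensions, so the equation is dimensionally consistent.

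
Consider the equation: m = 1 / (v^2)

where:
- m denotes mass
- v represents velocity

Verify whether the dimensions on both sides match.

No

m (mass) has dimensions [M].
v (velocity) has dimensions [L T^-1].

Left side: [M]
Right side: [L^-2 T^2]

The two sides have different dimensions, so the equation is NOT dimensionally consistent.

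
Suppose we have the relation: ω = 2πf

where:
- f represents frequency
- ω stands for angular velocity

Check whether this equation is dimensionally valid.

Yes

f (frequency) has dimensions [T^-1].
ω (angular velocity) has dimensions [T^-1].

Left side: [T^-1]
Right side: [T^-1]

Both sides have the same dimensions, so the equation is dimensionally consistent.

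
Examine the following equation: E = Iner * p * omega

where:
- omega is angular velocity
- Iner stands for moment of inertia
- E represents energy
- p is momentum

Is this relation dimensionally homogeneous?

No

omega (angular velocity) has dimensions [T^-1].
Iner (moment of inertia) has dimensions [L^2 M].
E (energy) has dimensions [L^2 M T^-2].
p (momentum) has dimensions [L M T^-1].

Left side: [L^2 M T^-2]
Right side: [L^3 M^2 T^-2]

The two sides have different dimensions, so the equation is NOT dimensionally consistent.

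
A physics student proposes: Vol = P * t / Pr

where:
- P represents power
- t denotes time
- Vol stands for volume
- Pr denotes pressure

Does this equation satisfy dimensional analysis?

Yes

P (power) has dimensions [L^2 M T^-3].
t (time) has dimensions [T].
Vol (volume) has dimensions [L^3].
Pr (pressure) has dimensions [L^-1 M T^-2].

Left side: [L^3]
Right side: [L^3]

Both sides have the same dimensions, so the equation is dimensionally consistent.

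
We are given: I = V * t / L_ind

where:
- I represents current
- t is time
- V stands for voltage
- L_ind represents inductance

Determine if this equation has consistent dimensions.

Yes

I (current) has dimensions [I].
t (time) has dimensions [T].
V (voltage) has dimensions [I^-1 L^2 M T^-3].
L_ind (inductance) has dimensions [I^-2 L^2 M T^-2].

Left side: [I]
Right side: [I]

Both sides have the same dimensions, so the equation is dimensionally consistent.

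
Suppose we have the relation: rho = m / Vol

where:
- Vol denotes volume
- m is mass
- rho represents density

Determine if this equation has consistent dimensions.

Yes

Vol (volume) has dimensions [L^3].
m (mass) has dimensions [M].
rho (density) has dimensions [L^-3 M].

Left side: [L^-3 M]
Right side: [L^-3 M]

Both sides have the same dimensions, so the equation is dimensionally consistent.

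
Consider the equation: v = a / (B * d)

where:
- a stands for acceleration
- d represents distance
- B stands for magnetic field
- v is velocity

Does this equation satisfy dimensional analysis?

No

a (acceleration) has dimensions [L T^-2].
d (distance) has dimensions [L].
B (magnetic field) has dimensions [I^-1 M T^-2].
v (velocity) has dimensions [L T^-1].

Left side: [L T^-1]
Right side: [I M^-1]

The two sides have different dimensions, so the equation is NOT dimensionally consistent.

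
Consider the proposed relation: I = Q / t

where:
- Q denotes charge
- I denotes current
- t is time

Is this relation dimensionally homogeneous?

Yes

Q (charge) has dimensions [I T].
I (current) has dimensions [I].
t (time) has dimensions [T].

Left side: [I]
Right side: [I]

Both sides have the same dimensions, so the equation is dimensionally consistent.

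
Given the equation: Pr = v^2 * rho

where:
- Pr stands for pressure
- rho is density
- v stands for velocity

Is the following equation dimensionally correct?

Yes

Pr (pressure) has dimensions [L^-1 M T^-2].
rho (density) has dimensions [L^-3 M].
v (velocity) has dimensions [L T^-1].

Left side: [L^-1 M T^-2]
Right side: [L^-1 M T^-2]

Both sides have the same dimensions, so the equation is dimensionally consistent.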